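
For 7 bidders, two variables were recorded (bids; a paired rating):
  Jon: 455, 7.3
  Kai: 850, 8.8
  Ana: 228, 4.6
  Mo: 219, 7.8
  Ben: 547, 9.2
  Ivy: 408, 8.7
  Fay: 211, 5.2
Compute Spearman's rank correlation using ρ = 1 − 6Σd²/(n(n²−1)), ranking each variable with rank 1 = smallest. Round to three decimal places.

0.714

Ranks of variable 1: 5, 7, 3, 2, 6, 4, 1
Ranks of variable 2: 3, 6, 1, 4, 7, 5, 2
d = r₁ − r₂: 2, 1, 2, -2, -1, -1, -1
d²: 4, 1, 4, 4, 1, 1, 1; Σd² = 16
ρ = 1 − 6·16/(7·48) = 1 − 96/336 = 0.714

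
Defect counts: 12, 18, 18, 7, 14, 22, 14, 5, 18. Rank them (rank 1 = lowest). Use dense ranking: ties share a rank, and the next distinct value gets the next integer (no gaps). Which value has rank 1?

Sorted (ascending): 5, 7, 12, 14, 14, 18, 18, 18, 22
The 2 values of 14 share dense rank 4.
The 3 values of 18 share dense rank 5.
Remaining distinct values take the next consecutive integers.
Rank 1 → value 5.

5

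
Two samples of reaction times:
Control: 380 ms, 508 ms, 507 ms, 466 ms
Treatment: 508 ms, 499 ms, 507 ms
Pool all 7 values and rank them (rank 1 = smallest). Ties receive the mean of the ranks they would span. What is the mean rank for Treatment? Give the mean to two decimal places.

4.67

Sorted (ascending): 380, 466, 499, 507, 507, 508, 508
The 2 values of 507 occupy positions 4–5 → average rank (4+5)/2 = 4.5.
The 2 values of 508 occupy positions 6–7 → average rank (6+7)/2 = 6.5.
Treatment values → pooled ranks: 508→6.5, 499→3, 507→4.5
Mean rank = (6.5 + 3 + 4.5) / 3 = 4.67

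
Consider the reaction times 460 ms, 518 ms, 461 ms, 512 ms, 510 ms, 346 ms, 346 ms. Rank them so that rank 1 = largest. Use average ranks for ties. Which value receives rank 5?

460

Sorted (descending): 518, 512, 510, 461, 460, 346, 346
The 2 values of 346 occupy positions 6–7 → average rank (6+7)/2 = 6.5.
Rank 5 → value 460.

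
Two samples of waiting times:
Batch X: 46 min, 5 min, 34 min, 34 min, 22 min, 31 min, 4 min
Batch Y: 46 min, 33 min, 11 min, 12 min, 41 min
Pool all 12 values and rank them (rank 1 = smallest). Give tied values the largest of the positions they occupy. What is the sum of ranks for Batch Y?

Sorted (ascending): 4, 5, 11, 12, 22, 31, 33, 34, 34, 41, 46, 46
The 2 values of 34 occupy positions 8–9 → each gets rank 9.
The 2 values of 46 occupy positions 11–12 → each gets rank 12.
Batch Y values → pooled ranks: 46→12, 33→7, 11→3, 12→4, 41→10
Rank sum = 12 + 7 + 3 + 4 + 10 = 36

36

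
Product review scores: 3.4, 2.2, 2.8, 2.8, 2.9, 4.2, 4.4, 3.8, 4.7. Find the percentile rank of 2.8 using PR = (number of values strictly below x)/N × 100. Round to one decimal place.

N = 9.
Strictly below 2.8: 1. Equal to 2.8: 2.
PR = 1/9 × 100 = 11.1

11.1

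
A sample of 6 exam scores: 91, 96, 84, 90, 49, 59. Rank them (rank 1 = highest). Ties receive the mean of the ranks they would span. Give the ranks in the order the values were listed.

Sorted (descending): 96, 91, 90, 84, 59, 49
No ties — each value takes its position as its rank.

2, 1, 4, 3, 6, 5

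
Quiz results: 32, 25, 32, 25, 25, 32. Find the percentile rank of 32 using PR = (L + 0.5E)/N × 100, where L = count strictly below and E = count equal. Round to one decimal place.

N = 6.
Strictly below 32: 3. Equal to 32: 3.
PR = (3 + 0.5·3)/6 × 100 = 75.0

75.0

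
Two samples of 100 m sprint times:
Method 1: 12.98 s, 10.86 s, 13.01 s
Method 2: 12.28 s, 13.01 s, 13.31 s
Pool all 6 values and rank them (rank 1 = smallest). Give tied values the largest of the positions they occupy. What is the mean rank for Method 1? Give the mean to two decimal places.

Sorted (ascending): 10.86, 12.28, 12.98, 13.01, 13.01, 13.31
The 2 values of 13.01 occupy positions 4–5 → each gets rank 5.
Method 1 values → pooled ranks: 12.98→3, 10.86→1, 13.01→5
Mean rank = (3 + 1 + 5) / 3 = 3.00

3.00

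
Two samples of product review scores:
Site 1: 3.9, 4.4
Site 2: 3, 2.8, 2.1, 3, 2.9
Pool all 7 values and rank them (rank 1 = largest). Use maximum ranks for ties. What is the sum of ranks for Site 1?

Sorted (descending): 4.4, 3.9, 3, 3, 2.9, 2.8, 2.1
The 2 values of 3 occupy positions 3–4 → each gets rank 4.
Site 1 values → pooled ranks: 3.9→2, 4.4→1
Rank sum = 2 + 1 = 3

3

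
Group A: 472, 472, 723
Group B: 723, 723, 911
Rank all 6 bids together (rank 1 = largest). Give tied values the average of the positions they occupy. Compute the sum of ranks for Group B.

7

Sorted (descending): 911, 723, 723, 723, 472, 472
The 3 values of 723 occupy positions 2–4 → average rank 3.
The 2 values of 472 occupy positions 5–6 → average rank (5+6)/2 = 5.5.
Group B values → pooled ranks: 723→3, 723→3, 911→1
Rank sum = 3 + 3 + 1 = 7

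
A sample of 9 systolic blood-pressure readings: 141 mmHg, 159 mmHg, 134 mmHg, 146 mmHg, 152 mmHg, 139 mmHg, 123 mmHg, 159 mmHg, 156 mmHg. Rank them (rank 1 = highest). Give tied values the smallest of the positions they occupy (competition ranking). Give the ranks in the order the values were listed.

Sorted (descending): 159, 159, 156, 152, 146, 141, 139, 134, 123
The 2 values of 159 occupy positions 1–2 → each gets rank 1.

6, 1, 8, 5, 4, 7, 9, 1, 3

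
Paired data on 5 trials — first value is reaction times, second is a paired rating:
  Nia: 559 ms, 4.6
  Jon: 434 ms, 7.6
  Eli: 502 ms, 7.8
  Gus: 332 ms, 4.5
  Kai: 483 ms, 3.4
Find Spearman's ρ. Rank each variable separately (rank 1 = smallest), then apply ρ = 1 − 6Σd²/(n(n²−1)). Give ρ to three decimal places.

Ranks of variable 1: 5, 2, 4, 1, 3
Ranks of variable 2: 3, 4, 5, 2, 1
d = r₁ − r₂: 2, -2, -1, -1, 2
d²: 4, 4, 1, 1, 4; Σd² = 14
ρ = 1 − 6·14/(5·24) = 1 − 84/120 = 0.300

0.300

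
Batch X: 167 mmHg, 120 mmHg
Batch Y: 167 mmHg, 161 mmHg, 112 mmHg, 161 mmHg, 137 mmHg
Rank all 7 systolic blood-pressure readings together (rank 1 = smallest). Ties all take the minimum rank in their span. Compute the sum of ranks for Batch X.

Sorted (ascending): 112, 120, 137, 161, 161, 167, 167
The 2 values of 161 occupy positions 4–5 → each gets rank 4.
The 2 values of 167 occupy positions 6–7 → each gets rank 6.
Batch X values → pooled ranks: 167→6, 120→2
Rank sum = 6 + 2 = 8

8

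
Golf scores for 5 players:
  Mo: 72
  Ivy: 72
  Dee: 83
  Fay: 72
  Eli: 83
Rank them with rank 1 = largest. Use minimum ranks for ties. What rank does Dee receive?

Sorted (descending): 83, 83, 72, 72, 72
The 2 values of 83 occupy positions 1–2 → each gets rank 1.
The 3 values of 72 occupy positions 3–5 → each gets rank 3.
Dee has value 83 → rank 1.

1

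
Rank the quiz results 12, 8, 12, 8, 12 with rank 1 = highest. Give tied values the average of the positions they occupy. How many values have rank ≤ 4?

3

Sorted (descending): 12, 12, 12, 8, 8
The 3 values of 12 occupy positions 1–3 → average rank 2.
The 2 values of 8 occupy positions 4–5 → average rank (4+5)/2 = 4.5.
Ranks ≤ 4: {2, 2, 2} → 3 values.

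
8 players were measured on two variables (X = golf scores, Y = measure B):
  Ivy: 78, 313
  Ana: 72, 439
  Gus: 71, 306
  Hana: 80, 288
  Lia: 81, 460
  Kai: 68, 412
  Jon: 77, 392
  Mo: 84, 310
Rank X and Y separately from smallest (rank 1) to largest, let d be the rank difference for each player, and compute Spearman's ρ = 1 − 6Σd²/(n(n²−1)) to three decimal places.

Ranks of variable 1: 5, 3, 2, 6, 7, 1, 4, 8
Ranks of variable 2: 4, 7, 2, 1, 8, 6, 5, 3
d = r₁ − r₂: 1, -4, 0, 5, -1, -5, -1, 5
d²: 1, 16, 0, 25, 1, 25, 1, 25; Σd² = 94
ρ = 1 − 6·94/(8·63) = 1 − 564/504 = -0.119

-0.119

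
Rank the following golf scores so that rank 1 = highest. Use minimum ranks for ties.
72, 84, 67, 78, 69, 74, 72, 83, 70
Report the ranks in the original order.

Sorted (descending): 84, 83, 78, 74, 72, 72, 70, 69, 67
The 2 values of 72 occupy positions 5–6 → each gets rank 5.

5, 1, 9, 3, 8, 4, 5, 2, 7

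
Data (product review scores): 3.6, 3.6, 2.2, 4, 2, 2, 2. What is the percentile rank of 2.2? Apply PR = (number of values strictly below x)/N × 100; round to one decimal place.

N = 7.
Strictly below 2.2: 3. Equal to 2.2: 1.
PR = 3/7 × 100 = 42.9

42.9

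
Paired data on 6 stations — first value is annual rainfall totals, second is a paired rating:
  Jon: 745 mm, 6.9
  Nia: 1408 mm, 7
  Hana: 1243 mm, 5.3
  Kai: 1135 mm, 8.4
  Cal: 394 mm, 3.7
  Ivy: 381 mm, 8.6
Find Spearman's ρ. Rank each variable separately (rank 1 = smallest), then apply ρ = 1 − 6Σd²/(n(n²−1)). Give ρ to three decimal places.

-0.143

Ranks of variable 1: 3, 6, 5, 4, 2, 1
Ranks of variable 2: 3, 4, 2, 5, 1, 6
d = r₁ − r₂: 0, 2, 3, -1, 1, -5
d²: 0, 4, 9, 1, 1, 25; Σd² = 40
ρ = 1 − 6·40/(6·35) = 1 − 240/210 = -0.143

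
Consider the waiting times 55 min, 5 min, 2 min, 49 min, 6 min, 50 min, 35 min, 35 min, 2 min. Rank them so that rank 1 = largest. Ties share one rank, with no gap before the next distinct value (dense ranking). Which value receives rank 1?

55

Sorted (descending): 55, 50, 49, 35, 35, 6, 5, 2, 2
The 2 values of 35 share dense rank 4.
The 2 values of 2 share dense rank 7.
Remaining distinct values take the next consecutive integers.
Rank 1 → value 55.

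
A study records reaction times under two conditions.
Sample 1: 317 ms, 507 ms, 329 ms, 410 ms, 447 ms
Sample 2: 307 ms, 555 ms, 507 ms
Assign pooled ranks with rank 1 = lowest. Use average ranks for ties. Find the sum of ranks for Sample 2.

15.5

Sorted (ascending): 307, 317, 329, 410, 447, 507, 507, 555
The 2 values of 507 occupy positions 6–7 → average rank (6+7)/2 = 6.5.
Sample 2 values → pooled ranks: 307→1, 555→8, 507→6.5
Rank sum = 1 + 8 + 6.5 = 15.5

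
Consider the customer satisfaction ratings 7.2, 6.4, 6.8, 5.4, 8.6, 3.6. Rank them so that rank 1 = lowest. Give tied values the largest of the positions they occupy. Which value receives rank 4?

6.8

Sorted (ascending): 3.6, 5.4, 6.4, 6.8, 7.2, 8.6
No ties — each value takes its position as its rank.
Rank 4 → value 6.8.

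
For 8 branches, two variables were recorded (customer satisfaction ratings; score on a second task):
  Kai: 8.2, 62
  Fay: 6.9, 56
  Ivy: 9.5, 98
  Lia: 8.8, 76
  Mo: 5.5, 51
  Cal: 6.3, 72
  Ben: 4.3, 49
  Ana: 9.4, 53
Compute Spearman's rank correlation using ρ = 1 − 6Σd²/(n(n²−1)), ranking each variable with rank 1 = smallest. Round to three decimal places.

0.690

Ranks of variable 1: 5, 4, 8, 6, 2, 3, 1, 7
Ranks of variable 2: 5, 4, 8, 7, 2, 6, 1, 3
d = r₁ − r₂: 0, 0, 0, -1, 0, -3, 0, 4
d²: 0, 0, 0, 1, 0, 9, 0, 16; Σd² = 26
ρ = 1 − 6·26/(8·63) = 1 − 156/504 = 0.690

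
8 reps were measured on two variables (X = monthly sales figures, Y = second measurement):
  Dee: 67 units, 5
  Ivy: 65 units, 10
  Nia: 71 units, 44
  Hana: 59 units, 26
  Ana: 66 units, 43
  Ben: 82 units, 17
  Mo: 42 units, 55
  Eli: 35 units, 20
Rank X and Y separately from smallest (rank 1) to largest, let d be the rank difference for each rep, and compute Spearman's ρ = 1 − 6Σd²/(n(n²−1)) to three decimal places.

-0.238

Ranks of variable 1: 6, 4, 7, 3, 5, 8, 2, 1
Ranks of variable 2: 1, 2, 7, 5, 6, 3, 8, 4
d = r₁ − r₂: 5, 2, 0, -2, -1, 5, -6, -3
d²: 25, 4, 0, 4, 1, 25, 36, 9; Σd² = 104
ρ = 1 − 6·104/(8·63) = 1 − 624/504 = -0.238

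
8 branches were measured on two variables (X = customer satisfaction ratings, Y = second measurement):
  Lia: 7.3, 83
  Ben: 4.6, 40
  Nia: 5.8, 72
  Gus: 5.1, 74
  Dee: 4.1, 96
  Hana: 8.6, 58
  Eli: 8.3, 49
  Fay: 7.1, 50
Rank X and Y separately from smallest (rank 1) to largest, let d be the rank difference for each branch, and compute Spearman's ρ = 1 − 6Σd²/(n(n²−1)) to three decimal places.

-0.262

Ranks of variable 1: 6, 2, 4, 3, 1, 8, 7, 5
Ranks of variable 2: 7, 1, 5, 6, 8, 4, 2, 3
d = r₁ − r₂: -1, 1, -1, -3, -7, 4, 5, 2
d²: 1, 1, 1, 9, 49, 16, 25, 4; Σd² = 106
ρ = 1 − 6·106/(8·63) = 1 − 636/504 = -0.262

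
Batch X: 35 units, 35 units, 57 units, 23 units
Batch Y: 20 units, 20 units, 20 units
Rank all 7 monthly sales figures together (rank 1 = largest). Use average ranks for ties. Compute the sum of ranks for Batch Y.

18

Sorted (descending): 57, 35, 35, 23, 20, 20, 20
The 2 values of 35 occupy positions 2–3 → average rank (2+3)/2 = 2.5.
The 3 values of 20 occupy positions 5–7 → average rank 6.
Batch Y values → pooled ranks: 20→6, 20→6, 20→6
Rank sum = 6 + 6 + 6 = 18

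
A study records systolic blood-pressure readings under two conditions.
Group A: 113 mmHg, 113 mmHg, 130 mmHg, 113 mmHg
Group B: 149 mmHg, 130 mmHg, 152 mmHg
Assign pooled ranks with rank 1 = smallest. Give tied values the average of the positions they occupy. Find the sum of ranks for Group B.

17.5

Sorted (ascending): 113, 113, 113, 130, 130, 149, 152
The 3 values of 113 occupy positions 1–3 → average rank 2.
The 2 values of 130 occupy positions 4–5 → average rank (4+5)/2 = 4.5.
Group B values → pooled ranks: 149→6, 130→4.5, 152→7
Rank sum = 6 + 4.5 + 7 = 17.5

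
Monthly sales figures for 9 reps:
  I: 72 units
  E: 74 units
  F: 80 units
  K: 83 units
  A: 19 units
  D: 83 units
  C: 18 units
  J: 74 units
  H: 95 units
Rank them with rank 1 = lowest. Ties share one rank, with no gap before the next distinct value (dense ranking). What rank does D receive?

6

Sorted (ascending): 18, 19, 72, 74, 74, 80, 83, 83, 95
The 2 values of 74 share dense rank 4.
The 2 values of 83 share dense rank 6.
Remaining distinct values take the next consecutive integers.
D has value 83 units → rank 6.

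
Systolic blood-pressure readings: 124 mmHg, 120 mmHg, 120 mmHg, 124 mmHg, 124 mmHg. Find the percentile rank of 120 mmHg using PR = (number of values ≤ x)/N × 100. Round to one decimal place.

40.0

N = 5.
Strictly below 120: 0. Equal to 120: 2.
PR = 2/5 × 100 = 40.0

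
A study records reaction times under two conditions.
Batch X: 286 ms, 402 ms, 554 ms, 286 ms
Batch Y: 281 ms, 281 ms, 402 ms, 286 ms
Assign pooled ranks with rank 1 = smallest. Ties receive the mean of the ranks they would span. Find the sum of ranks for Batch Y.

13.5

Sorted (ascending): 281, 281, 286, 286, 286, 402, 402, 554
The 2 values of 281 occupy positions 1–2 → average rank (1+2)/2 = 1.5.
The 3 values of 286 occupy positions 3–5 → average rank 4.
The 2 values of 402 occupy positions 6–7 → average rank (6+7)/2 = 6.5.
Batch Y values → pooled ranks: 281→1.5, 281→1.5, 402→6.5, 286→4
Rank sum = 1.5 + 1.5 + 6.5 + 4 = 13.5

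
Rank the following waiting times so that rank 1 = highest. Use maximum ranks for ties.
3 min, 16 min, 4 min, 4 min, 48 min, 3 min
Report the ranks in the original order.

Sorted (descending): 48, 16, 4, 4, 3, 3
The 2 values of 4 occupy positions 3–4 → each gets rank 4.
The 2 values of 3 occupy positions 5–6 → each gets rank 6.

6, 2, 4, 4, 1, 6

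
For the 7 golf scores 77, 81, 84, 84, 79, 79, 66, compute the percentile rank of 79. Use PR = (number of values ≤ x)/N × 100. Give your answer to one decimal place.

N = 7.
Strictly below 79: 2. Equal to 79: 2.
PR = 4/7 × 100 = 57.1

57.1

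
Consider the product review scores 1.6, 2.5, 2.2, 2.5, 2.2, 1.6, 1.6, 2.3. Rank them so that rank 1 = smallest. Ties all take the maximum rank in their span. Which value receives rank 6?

2.3

Sorted (ascending): 1.6, 1.6, 1.6, 2.2, 2.2, 2.3, 2.5, 2.5
The 3 values of 1.6 occupy positions 1–3 → each gets rank 3.
The 2 values of 2.2 occupy positions 4–5 → each gets rank 5.
The 2 values of 2.5 occupy positions 7–8 → each gets rank 8.
Rank 6 → value 2.3.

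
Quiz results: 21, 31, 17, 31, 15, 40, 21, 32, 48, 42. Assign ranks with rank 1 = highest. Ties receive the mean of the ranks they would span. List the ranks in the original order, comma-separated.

7.5, 5.5, 9, 5.5, 10, 3, 7.5, 4, 1, 2

Sorted (descending): 48, 42, 40, 32, 31, 31, 21, 21, 17, 15
The 2 values of 31 occupy positions 5–6 → average rank (5+6)/2 = 5.5.
The 2 values of 21 occupy positions 7–8 → average rank (7+8)/2 = 7.5.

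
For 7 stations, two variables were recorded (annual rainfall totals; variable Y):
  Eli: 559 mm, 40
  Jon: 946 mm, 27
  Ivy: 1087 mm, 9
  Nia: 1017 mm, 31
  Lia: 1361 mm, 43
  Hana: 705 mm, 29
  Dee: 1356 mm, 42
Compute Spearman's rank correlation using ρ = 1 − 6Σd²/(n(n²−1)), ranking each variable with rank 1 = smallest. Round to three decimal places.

Ranks of variable 1: 1, 3, 5, 4, 7, 2, 6
Ranks of variable 2: 5, 2, 1, 4, 7, 3, 6
d = r₁ − r₂: -4, 1, 4, 0, 0, -1, 0
d²: 16, 1, 16, 0, 0, 1, 0; Σd² = 34
ρ = 1 − 6·34/(7·48) = 1 − 204/336 = 0.393

0.393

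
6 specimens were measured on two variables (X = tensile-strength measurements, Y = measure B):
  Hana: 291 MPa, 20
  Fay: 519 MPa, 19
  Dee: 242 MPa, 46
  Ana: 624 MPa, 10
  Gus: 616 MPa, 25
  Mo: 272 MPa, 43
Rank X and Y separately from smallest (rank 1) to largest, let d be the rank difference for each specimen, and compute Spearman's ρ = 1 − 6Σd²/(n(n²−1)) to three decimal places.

-0.829

Ranks of variable 1: 3, 4, 1, 6, 5, 2
Ranks of variable 2: 3, 2, 6, 1, 4, 5
d = r₁ − r₂: 0, 2, -5, 5, 1, -3
d²: 0, 4, 25, 25, 1, 9; Σd² = 64
ρ = 1 − 6·64/(6·35) = 1 − 384/210 = -0.829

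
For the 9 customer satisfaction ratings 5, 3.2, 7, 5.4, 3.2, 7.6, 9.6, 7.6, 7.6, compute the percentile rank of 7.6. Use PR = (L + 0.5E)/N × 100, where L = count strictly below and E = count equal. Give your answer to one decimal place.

N = 9.
Strictly below 7.6: 5. Equal to 7.6: 3.
PR = (5 + 0.5·3)/9 × 100 = 72.2

72.2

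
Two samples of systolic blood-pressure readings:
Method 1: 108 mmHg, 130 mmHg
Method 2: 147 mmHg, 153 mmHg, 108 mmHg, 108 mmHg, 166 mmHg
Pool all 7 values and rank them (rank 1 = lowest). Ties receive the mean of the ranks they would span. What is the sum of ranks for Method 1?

Sorted (ascending): 108, 108, 108, 130, 147, 153, 166
The 3 values of 108 occupy positions 1–3 → average rank 2.
Method 1 values → pooled ranks: 108→2, 130→4
Rank sum = 2 + 4 = 6

6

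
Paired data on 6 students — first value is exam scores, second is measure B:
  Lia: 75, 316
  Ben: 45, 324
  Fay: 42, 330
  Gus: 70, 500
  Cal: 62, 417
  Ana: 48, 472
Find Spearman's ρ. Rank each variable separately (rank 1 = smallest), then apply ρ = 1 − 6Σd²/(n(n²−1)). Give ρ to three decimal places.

Ranks of variable 1: 6, 2, 1, 5, 4, 3
Ranks of variable 2: 1, 2, 3, 6, 4, 5
d = r₁ − r₂: 5, 0, -2, -1, 0, -2
d²: 25, 0, 4, 1, 0, 4; Σd² = 34
ρ = 1 − 6·34/(6·35) = 1 − 204/210 = 0.029

0.029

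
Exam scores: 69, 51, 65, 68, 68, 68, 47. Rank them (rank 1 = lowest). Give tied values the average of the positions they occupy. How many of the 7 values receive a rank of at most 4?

3

Sorted (ascending): 47, 51, 65, 68, 68, 68, 69
The 3 values of 68 occupy positions 4–6 → average rank 5.
Ranks ≤ 4: {1, 2, 3} → 3 values.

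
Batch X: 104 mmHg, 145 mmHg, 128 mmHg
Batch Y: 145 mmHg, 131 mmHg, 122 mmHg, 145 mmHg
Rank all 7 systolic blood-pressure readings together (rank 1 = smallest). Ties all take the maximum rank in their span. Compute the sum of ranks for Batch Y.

20

Sorted (ascending): 104, 122, 128, 131, 145, 145, 145
The 3 values of 145 occupy positions 5–7 → each gets rank 7.
Batch Y values → pooled ranks: 145→7, 131→4, 122→2, 145→7
Rank sum = 7 + 4 + 2 + 7 = 20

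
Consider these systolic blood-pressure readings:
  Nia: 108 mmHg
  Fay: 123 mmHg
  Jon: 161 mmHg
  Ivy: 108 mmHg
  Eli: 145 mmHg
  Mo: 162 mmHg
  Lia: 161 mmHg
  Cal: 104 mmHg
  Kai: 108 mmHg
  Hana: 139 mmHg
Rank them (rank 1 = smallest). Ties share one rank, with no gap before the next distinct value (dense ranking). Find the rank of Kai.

Sorted (ascending): 104, 108, 108, 108, 123, 139, 145, 161, 161, 162
The 3 values of 108 share dense rank 2.
The 2 values of 161 share dense rank 6.
Remaining distinct values take the next consecutive integers.
Kai has value 108 mmHg → rank 2.

2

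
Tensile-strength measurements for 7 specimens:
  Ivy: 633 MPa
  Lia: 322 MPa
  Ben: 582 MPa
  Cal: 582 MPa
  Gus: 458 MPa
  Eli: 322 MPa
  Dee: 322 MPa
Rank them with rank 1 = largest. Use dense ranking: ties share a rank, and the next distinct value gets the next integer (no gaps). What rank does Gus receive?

3

Sorted (descending): 633, 582, 582, 458, 322, 322, 322
The 2 values of 582 share dense rank 2.
The 3 values of 322 share dense rank 4.
Remaining distinct values take the next consecutive integers.
Gus has value 458 MPa → rank 3.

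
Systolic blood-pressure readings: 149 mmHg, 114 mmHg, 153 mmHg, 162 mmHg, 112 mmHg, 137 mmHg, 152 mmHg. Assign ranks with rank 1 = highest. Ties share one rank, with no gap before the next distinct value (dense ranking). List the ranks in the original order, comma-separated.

Sorted (descending): 162, 153, 152, 149, 137, 114, 112
No ties — each value takes its position as its rank.

4, 6, 2, 1, 7, 5, 3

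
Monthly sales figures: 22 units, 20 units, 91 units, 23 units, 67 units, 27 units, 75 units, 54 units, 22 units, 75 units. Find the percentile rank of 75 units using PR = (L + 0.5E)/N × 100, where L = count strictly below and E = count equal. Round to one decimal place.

N = 10.
Strictly below 75: 7. Equal to 75: 2.
PR = (7 + 0.5·2)/10 × 100 = 80.0

80.0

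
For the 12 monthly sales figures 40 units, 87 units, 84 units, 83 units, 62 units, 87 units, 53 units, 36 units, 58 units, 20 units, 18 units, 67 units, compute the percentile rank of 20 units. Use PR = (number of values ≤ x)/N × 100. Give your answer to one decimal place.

N = 12.
Strictly below 20: 1. Equal to 20: 1.
PR = 2/12 × 100 = 16.7

16.7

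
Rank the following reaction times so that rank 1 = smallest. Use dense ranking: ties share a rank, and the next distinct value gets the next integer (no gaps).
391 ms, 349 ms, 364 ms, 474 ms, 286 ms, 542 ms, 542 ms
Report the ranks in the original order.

Sorted (ascending): 286, 349, 364, 391, 474, 542, 542
The 2 values of 542 share dense rank 6.
Remaining distinct values take the next consecutive integers.

4, 2, 3, 5, 1, 6, 6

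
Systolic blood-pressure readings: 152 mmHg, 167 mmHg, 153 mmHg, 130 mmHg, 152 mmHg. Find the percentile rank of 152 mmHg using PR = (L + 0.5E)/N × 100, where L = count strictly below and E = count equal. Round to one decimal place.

N = 5.
Strictly below 152: 1. Equal to 152: 2.
PR = (1 + 0.5·2)/5 × 100 = 40.0

40.0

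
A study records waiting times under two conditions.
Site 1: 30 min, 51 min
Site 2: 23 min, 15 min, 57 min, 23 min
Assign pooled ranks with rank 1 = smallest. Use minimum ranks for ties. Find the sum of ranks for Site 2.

Sorted (ascending): 15, 23, 23, 30, 51, 57
The 2 values of 23 occupy positions 2–3 → each gets rank 2.
Site 2 values → pooled ranks: 23→2, 15→1, 57→6, 23→2
Rank sum = 2 + 1 + 6 + 2 = 11

11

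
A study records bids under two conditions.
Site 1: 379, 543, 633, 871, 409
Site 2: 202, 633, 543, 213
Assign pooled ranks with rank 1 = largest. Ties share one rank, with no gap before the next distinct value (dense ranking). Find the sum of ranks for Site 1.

15

Sorted (descending): 871, 633, 633, 543, 543, 409, 379, 213, 202
The 2 values of 633 share dense rank 2.
The 2 values of 543 share dense rank 3.
Remaining distinct values take the next consecutive integers.
Site 1 values → pooled ranks: 379→5, 543→3, 633→2, 871→1, 409→4
Rank sum = 5 + 3 + 2 + 1 + 4 = 15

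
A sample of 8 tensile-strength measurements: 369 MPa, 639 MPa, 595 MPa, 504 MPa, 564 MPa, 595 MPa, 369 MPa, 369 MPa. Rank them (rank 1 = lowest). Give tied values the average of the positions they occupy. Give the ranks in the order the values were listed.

Sorted (ascending): 369, 369, 369, 504, 564, 595, 595, 639
The 3 values of 369 occupy positions 1–3 → average rank 2.
The 2 values of 595 occupy positions 6–7 → average rank (6+7)/2 = 6.5.

2, 8, 6.5, 4, 5, 6.5, 2, 2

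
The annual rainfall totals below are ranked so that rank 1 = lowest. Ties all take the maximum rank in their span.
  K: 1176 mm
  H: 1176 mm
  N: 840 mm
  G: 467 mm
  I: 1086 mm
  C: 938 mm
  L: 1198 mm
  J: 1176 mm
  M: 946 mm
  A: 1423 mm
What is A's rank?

Sorted (ascending): 467, 840, 938, 946, 1086, 1176, 1176, 1176, 1198, 1423
The 3 values of 1176 occupy positions 6–8 → each gets rank 8.
A has value 1423 mm → rank 10.

10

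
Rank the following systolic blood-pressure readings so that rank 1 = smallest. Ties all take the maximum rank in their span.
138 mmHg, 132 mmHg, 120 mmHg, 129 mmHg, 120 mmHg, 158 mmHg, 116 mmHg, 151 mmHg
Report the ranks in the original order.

6, 5, 3, 4, 3, 8, 1, 7

Sorted (ascending): 116, 120, 120, 129, 132, 138, 151, 158
The 2 values of 120 occupy positions 2–3 → each gets rank 3.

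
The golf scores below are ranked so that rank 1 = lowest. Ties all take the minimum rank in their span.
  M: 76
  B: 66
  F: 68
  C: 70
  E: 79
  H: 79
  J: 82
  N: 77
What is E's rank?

6

Sorted (ascending): 66, 68, 70, 76, 77, 79, 79, 82
The 2 values of 79 occupy positions 6–7 → each gets rank 6.
E has value 79 → rank 6.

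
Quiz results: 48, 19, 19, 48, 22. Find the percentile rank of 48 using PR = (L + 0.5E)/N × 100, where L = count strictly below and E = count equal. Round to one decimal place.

N = 5.
Strictly below 48: 3. Equal to 48: 2.
PR = (3 + 0.5·2)/5 × 100 = 80.0

80.0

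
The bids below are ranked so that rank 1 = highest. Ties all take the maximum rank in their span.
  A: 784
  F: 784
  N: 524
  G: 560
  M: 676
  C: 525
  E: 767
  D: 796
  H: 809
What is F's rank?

Sorted (descending): 809, 796, 784, 784, 767, 676, 560, 525, 524
The 2 values of 784 occupy positions 3–4 → each gets rank 4.
F has value 784 → rank 4.

4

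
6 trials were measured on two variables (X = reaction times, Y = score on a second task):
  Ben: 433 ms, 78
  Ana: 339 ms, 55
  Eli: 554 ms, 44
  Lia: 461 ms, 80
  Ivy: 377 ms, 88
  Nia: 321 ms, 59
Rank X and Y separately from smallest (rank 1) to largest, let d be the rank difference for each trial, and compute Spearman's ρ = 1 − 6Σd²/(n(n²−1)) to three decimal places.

-0.086

Ranks of variable 1: 4, 2, 6, 5, 3, 1
Ranks of variable 2: 4, 2, 1, 5, 6, 3
d = r₁ − r₂: 0, 0, 5, 0, -3, -2
d²: 0, 0, 25, 0, 9, 4; Σd² = 38
ρ = 1 − 6·38/(6·35) = 1 − 228/210 = -0.086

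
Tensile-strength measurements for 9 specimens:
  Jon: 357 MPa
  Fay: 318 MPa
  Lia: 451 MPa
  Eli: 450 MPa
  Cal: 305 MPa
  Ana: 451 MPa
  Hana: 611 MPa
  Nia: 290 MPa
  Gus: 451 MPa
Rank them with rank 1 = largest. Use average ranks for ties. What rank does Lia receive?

3

Sorted (descending): 611, 451, 451, 451, 450, 357, 318, 305, 290
The 3 values of 451 occupy positions 2–4 → average rank 3.
Lia has value 451 MPa → rank 3.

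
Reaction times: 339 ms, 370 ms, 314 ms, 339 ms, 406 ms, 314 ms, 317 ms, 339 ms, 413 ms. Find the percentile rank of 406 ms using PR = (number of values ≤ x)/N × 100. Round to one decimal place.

88.9

N = 9.
Strictly below 406: 7. Equal to 406: 1.
PR = 8/9 × 100 = 88.9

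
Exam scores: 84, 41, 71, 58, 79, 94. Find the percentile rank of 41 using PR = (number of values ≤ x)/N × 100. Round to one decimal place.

16.7

N = 6.
Strictly below 41: 0. Equal to 41: 1.
PR = 1/6 × 100 = 16.7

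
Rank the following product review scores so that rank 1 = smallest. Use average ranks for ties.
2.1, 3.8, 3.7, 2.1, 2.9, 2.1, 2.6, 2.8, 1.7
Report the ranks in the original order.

Sorted (ascending): 1.7, 2.1, 2.1, 2.1, 2.6, 2.8, 2.9, 3.7, 3.8
The 3 values of 2.1 occupy positions 2–4 → average rank 3.

3, 9, 8, 3, 7, 3, 5, 6, 1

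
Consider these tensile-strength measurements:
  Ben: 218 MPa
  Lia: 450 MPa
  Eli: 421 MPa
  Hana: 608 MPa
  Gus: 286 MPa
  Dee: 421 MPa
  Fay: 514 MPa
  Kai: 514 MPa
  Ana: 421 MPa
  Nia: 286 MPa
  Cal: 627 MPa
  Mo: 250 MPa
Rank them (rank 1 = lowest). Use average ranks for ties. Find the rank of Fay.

Sorted (ascending): 218, 250, 286, 286, 421, 421, 421, 450, 514, 514, 608, 627
The 2 values of 286 occupy positions 3–4 → average rank (3+4)/2 = 3.5.
The 3 values of 421 occupy positions 5–7 → average rank 6.
The 2 values of 514 occupy positions 9–10 → average rank (9+10)/2 = 9.5.
Fay has value 514 MPa → rank 9.5.

9.5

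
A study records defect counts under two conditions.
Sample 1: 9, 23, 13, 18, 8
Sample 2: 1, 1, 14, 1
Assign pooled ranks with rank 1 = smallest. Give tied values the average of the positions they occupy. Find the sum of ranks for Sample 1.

Sorted (ascending): 1, 1, 1, 8, 9, 13, 14, 18, 23
The 3 values of 1 occupy positions 1–3 → average rank 2.
Sample 1 values → pooled ranks: 9→5, 23→9, 13→6, 18→8, 8→4
Rank sum = 5 + 9 + 6 + 8 + 4 = 32

32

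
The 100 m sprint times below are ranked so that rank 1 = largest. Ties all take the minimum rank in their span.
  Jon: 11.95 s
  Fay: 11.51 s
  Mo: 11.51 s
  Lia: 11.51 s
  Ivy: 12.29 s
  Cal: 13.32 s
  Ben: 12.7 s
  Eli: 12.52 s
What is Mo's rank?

Sorted (descending): 13.32, 12.7, 12.52, 12.29, 11.95, 11.51, 11.51, 11.51
The 3 values of 11.51 occupy positions 6–8 → each gets rank 6.
Mo has value 11.51 s → rank 6.

6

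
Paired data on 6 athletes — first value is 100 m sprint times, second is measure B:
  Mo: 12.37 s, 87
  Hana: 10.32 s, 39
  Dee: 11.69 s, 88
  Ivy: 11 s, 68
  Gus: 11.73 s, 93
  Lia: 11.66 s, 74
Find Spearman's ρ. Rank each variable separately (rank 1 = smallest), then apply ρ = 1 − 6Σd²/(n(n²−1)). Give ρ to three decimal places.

0.829

Ranks of variable 1: 6, 1, 4, 2, 5, 3
Ranks of variable 2: 4, 1, 5, 2, 6, 3
d = r₁ − r₂: 2, 0, -1, 0, -1, 0
d²: 4, 0, 1, 0, 1, 0; Σd² = 6
ρ = 1 − 6·6/(6·35) = 1 − 36/210 = 0.829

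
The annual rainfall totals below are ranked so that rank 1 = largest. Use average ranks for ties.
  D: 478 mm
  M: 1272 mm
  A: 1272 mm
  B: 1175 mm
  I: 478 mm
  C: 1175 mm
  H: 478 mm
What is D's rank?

Sorted (descending): 1272, 1272, 1175, 1175, 478, 478, 478
The 2 values of 1272 occupy positions 1–2 → average rank (1+2)/2 = 1.5.
The 2 values of 1175 occupy positions 3–4 → average rank (3+4)/2 = 3.5.
The 3 values of 478 occupy positions 5–7 → average rank 6.
D has value 478 mm → rank 6.

6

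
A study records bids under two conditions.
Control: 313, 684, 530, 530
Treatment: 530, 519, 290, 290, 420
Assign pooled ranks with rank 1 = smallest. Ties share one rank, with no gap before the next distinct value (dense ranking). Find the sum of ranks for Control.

Sorted (ascending): 290, 290, 313, 420, 519, 530, 530, 530, 684
The 2 values of 290 share dense rank 1.
The 3 values of 530 share dense rank 5.
Remaining distinct values take the next consecutive integers.
Control values → pooled ranks: 313→2, 684→6, 530→5, 530→5
Rank sum = 2 + 6 + 5 + 5 = 18

18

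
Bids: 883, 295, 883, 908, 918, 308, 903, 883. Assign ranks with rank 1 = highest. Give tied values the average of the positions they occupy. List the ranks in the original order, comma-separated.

Sorted (descending): 918, 908, 903, 883, 883, 883, 308, 295
The 3 values of 883 occupy positions 4–6 → average rank 5.

5, 8, 5, 2, 1, 7, 3, 5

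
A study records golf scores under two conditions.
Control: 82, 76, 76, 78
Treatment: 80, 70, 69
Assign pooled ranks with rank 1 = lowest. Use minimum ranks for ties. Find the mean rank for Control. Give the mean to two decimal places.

4.50

Sorted (ascending): 69, 70, 76, 76, 78, 80, 82
The 2 values of 76 occupy positions 3–4 → each gets rank 3.
Control values → pooled ranks: 82→7, 76→3, 76→3, 78→5
Mean rank = (7 + 3 + 3 + 5) / 4 = 4.50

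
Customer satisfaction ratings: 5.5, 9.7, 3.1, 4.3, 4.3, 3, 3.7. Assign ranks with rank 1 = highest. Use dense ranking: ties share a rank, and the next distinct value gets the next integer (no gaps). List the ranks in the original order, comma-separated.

2, 1, 5, 3, 3, 6, 4

Sorted (descending): 9.7, 5.5, 4.3, 4.3, 3.7, 3.1, 3
The 2 values of 4.3 share dense rank 3.
Remaining distinct values take the next consecutive integers.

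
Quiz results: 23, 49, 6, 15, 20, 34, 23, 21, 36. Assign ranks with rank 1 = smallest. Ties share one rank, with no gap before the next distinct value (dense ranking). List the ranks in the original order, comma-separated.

5, 8, 1, 2, 3, 6, 5, 4, 7

Sorted (ascending): 6, 15, 20, 21, 23, 23, 34, 36, 49
The 2 values of 23 share dense rank 5.
Remaining distinct values take the next consecutive integers.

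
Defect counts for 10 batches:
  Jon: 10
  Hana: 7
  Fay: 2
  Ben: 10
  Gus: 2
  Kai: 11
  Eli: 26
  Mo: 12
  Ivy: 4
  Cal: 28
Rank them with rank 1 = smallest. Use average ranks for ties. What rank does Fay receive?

Sorted (ascending): 2, 2, 4, 7, 10, 10, 11, 12, 26, 28
The 2 values of 2 occupy positions 1–2 → average rank (1+2)/2 = 1.5.
The 2 values of 10 occupy positions 5–6 → average rank (5+6)/2 = 5.5.
Fay has value 2 → rank 1.5.

1.5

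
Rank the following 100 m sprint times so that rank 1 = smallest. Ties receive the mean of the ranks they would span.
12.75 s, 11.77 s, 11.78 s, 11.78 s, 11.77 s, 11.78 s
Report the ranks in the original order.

Sorted (ascending): 11.77, 11.77, 11.78, 11.78, 11.78, 12.75
The 2 values of 11.77 occupy positions 1–2 → average rank (1+2)/2 = 1.5.
The 3 values of 11.78 occupy positions 3–5 → average rank 4.

6, 1.5, 4, 4, 1.5, 4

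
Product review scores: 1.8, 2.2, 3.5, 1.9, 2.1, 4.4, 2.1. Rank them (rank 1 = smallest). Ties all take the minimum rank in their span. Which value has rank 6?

3.5

Sorted (ascending): 1.8, 1.9, 2.1, 2.1, 2.2, 3.5, 4.4
The 2 values of 2.1 occupy positions 3–4 → each gets rank 3.
Rank 6 → value 3.5.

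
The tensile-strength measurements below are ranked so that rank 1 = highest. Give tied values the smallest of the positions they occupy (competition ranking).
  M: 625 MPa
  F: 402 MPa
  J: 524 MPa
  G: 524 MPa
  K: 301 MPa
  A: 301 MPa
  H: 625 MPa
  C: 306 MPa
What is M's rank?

1

Sorted (descending): 625, 625, 524, 524, 402, 306, 301, 301
The 2 values of 625 occupy positions 1–2 → each gets rank 1.
The 2 values of 524 occupy positions 3–4 → each gets rank 3.
The 2 values of 301 occupy positions 7–8 → each gets rank 7.
M has value 625 MPa → rank 1.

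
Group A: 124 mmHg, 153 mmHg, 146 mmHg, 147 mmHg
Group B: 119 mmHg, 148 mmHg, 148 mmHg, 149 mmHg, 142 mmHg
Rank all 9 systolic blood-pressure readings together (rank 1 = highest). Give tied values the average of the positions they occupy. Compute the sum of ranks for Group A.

20

Sorted (descending): 153, 149, 148, 148, 147, 146, 142, 124, 119
The 2 values of 148 occupy positions 3–4 → average rank (3+4)/2 = 3.5.
Group A values → pooled ranks: 124→8, 153→1, 146→6, 147→5
Rank sum = 8 + 1 + 6 + 5 = 20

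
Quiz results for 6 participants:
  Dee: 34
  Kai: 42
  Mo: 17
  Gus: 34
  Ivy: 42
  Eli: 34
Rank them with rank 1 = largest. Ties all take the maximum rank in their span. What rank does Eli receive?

5

Sorted (descending): 42, 42, 34, 34, 34, 17
The 2 values of 42 occupy positions 1–2 → each gets rank 2.
The 3 values of 34 occupy positions 3–5 → each gets rank 5.
Eli has value 34 → rank 5.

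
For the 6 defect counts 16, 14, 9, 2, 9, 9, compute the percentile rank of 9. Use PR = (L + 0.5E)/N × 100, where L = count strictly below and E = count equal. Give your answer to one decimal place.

41.7

N = 6.
Strictly below 9: 1. Equal to 9: 3.
PR = (1 + 0.5·3)/6 × 100 = 41.7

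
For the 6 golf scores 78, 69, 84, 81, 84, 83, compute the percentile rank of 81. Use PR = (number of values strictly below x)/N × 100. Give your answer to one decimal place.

N = 6.
Strictly below 81: 2. Equal to 81: 1.
PR = 2/6 × 100 = 33.3

33.3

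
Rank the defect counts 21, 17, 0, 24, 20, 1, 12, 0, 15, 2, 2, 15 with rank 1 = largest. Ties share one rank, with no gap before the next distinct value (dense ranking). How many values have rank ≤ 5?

6

Sorted (descending): 24, 21, 20, 17, 15, 15, 12, 2, 2, 1, 0, 0
The 2 values of 15 share dense rank 5.
The 2 values of 2 share dense rank 7.
The 2 values of 0 share dense rank 9.
Remaining distinct values take the next consecutive integers.
Ranks ≤ 5: {1, 2, 3, 4, 5, 5} → 6 values.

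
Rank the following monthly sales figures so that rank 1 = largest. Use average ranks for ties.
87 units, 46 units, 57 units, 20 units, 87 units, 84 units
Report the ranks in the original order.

Sorted (descending): 87, 87, 84, 57, 46, 20
The 2 values of 87 occupy positions 1–2 → average rank (1+2)/2 = 1.5.

1.5, 5, 4, 6, 1.5, 3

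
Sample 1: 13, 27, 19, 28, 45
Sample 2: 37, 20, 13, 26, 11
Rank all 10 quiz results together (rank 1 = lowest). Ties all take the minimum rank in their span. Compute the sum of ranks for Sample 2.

23

Sorted (ascending): 11, 13, 13, 19, 20, 26, 27, 28, 37, 45
The 2 values of 13 occupy positions 2–3 → each gets rank 2.
Sample 2 values → pooled ranks: 37→9, 20→5, 13→2, 26→6, 11→1
Rank sum = 9 + 5 + 2 + 6 + 1 = 23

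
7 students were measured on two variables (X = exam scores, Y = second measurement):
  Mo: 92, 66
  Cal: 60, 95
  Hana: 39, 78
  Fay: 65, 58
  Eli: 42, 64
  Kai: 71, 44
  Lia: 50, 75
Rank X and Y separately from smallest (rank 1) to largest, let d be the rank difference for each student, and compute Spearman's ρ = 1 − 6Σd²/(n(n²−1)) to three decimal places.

Ranks of variable 1: 7, 4, 1, 5, 2, 6, 3
Ranks of variable 2: 4, 7, 6, 2, 3, 1, 5
d = r₁ − r₂: 3, -3, -5, 3, -1, 5, -2
d²: 9, 9, 25, 9, 1, 25, 4; Σd² = 82
ρ = 1 − 6·82/(7·48) = 1 − 492/336 = -0.464

-0.464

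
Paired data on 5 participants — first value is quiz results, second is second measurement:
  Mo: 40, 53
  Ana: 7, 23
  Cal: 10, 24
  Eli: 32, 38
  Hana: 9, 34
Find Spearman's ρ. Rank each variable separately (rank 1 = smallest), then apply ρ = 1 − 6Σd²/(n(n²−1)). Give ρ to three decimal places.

Ranks of variable 1: 5, 1, 3, 4, 2
Ranks of variable 2: 5, 1, 2, 4, 3
d = r₁ − r₂: 0, 0, 1, 0, -1
d²: 0, 0, 1, 0, 1; Σd² = 2
ρ = 1 − 6·2/(5·24) = 1 − 12/120 = 0.900

0.900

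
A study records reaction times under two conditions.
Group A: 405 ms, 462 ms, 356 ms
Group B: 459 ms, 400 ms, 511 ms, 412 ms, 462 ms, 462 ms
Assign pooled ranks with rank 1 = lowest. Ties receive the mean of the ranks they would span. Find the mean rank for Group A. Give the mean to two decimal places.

Sorted (ascending): 356, 400, 405, 412, 459, 462, 462, 462, 511
The 3 values of 462 occupy positions 6–8 → average rank 7.
Group A values → pooled ranks: 405→3, 462→7, 356→1
Mean rank = (3 + 7 + 1) / 3 = 3.67

3.67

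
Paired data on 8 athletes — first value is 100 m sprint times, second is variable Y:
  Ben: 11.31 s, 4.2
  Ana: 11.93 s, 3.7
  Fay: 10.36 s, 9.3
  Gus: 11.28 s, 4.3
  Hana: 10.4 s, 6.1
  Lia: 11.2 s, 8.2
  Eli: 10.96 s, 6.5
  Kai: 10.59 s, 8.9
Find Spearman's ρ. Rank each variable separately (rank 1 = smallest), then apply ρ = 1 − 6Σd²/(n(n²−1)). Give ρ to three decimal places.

Ranks of variable 1: 7, 8, 1, 6, 2, 5, 4, 3
Ranks of variable 2: 2, 1, 8, 3, 4, 6, 5, 7
d = r₁ − r₂: 5, 7, -7, 3, -2, -1, -1, -4
d²: 25, 49, 49, 9, 4, 1, 1, 16; Σd² = 154
ρ = 1 − 6·154/(8·63) = 1 − 924/504 = -0.833

-0.833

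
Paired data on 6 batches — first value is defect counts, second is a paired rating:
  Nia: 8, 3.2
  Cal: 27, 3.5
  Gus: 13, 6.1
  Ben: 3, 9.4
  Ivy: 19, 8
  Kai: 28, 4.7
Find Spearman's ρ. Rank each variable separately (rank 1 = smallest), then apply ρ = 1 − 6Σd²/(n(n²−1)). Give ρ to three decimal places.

-0.314

Ranks of variable 1: 2, 5, 3, 1, 4, 6
Ranks of variable 2: 1, 2, 4, 6, 5, 3
d = r₁ − r₂: 1, 3, -1, -5, -1, 3
d²: 1, 9, 1, 25, 1, 9; Σd² = 46
ρ = 1 − 6·46/(6·35) = 1 − 276/210 = -0.314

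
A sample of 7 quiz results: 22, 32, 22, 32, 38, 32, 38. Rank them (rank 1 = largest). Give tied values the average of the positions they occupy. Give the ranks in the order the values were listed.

Sorted (descending): 38, 38, 32, 32, 32, 22, 22
The 2 values of 38 occupy positions 1–2 → average rank (1+2)/2 = 1.5.
The 3 values of 32 occupy positions 3–5 → average rank 4.
The 2 values of 22 occupy positions 6–7 → average rank (6+7)/2 = 6.5.

6.5, 4, 6.5, 4, 1.5, 4, 1.5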